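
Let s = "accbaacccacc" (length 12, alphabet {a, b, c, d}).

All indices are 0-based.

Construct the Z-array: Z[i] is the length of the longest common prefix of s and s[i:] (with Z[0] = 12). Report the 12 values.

Z[0]=12
i=1: i≥r, start 0; Z[1]=0
i=2: i≥r, start 0; Z[2]=0
i=3: i≥r, start 0; Z[3]=0
i=4: i≥r, start 0; Z[4]=1 scan→box=[4,5)
i=5: i≥r, start 0; Z[5]=3 scan→box=[5,8)
i=6: min(r-i=2, Z[1]=0)=0; Z[6]=0
i=7: min(r-i=1, Z[2]=0)=0; Z[7]=0
i=8: i≥r, start 0; Z[8]=0
i=9: i≥r, start 0; Z[9]=3 scan→box=[9,12)
i=10: min(r-i=2, Z[1]=0)=0; Z[10]=0
i=11: min(r-i=1, Z[2]=0)=0; Z[11]=0

[12, 0, 0, 0, 1, 3, 0, 0, 0, 3, 0, 0]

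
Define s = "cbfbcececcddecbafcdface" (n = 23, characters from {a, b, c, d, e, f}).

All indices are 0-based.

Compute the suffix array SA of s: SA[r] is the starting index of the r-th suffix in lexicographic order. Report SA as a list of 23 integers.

rank→(start, suffix):
  0 → (20, 'ace')
  1 → (15, 'afcdface')
  2 → (14, 'bafcdface')
  3 → (3, 'bcececcddecbafcdface')
  4 → (1, 'bfbcececcddecbafcdface')
  5 → (13, 'cbafcdface')
  6 → (0, 'cbfbcececcddecbafcdface')
  7 → (8, 'ccddecbafcdface')
  8 → (9, 'cddecbafcdface')
  9 → (17, 'cdface')
  10 → (21, 'ce')
  11 → (6, 'ceccddecbafcdface')
  12 → (4, 'cececcddecbafcdface')
  13 → (10, 'ddecbafcdface')
  14 → (11, 'decbafcdface')
  15 → (18, 'dface')
  16 → (22, 'e')
  17 → (12, 'ecbafcdface')
  18 → (7, 'eccddecbafcdface')
  19 → (5, 'ececcddecbafcdface')
  20 → (19, 'face')
  21 → (2, 'fbcececcddecbafcdface')
  22 → (16, 'fcdface')

[20, 15, 14, 3, 1, 13, 0, 8, 9, 17, 21, 6, 4, 10, 11, 18, 22, 12, 7, 5, 19, 2, 16]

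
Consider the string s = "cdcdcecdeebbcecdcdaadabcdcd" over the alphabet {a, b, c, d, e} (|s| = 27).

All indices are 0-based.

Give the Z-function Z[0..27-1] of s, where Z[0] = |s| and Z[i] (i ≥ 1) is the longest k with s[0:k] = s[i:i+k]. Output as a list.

Z[0]=27
i=1: outside box; Z[1]=0
i=2: outside box; Z[2]=3 scan→box=[2,5)
i=3: min(r-i=2, Z[1]=0)=0; Z[3]=0
i=4: min(r-i=1, Z[2]=3)=1; Z[4]=1
i=5: outside box; Z[5]=0
i=6: outside box; Z[6]=2 scan→box=[6,8)
i=7: min(r-i=1, Z[1]=0)=0; Z[7]=0
i=8: outside box; Z[8]=0
i=9: outside box; Z[9]=0
i=10: outside box; Z[10]=0
i=11: outside box; Z[11]=0
i=12: outside box; Z[12]=1 scan→box=[12,13)
i=13: outside box; Z[13]=0
i=14: outside box; Z[14]=4 scan→box=[14,18)
i=15: min(r-i=3, Z[1]=0)=0; Z[15]=0
i=16: min(r-i=2, Z[2]=3)=2; Z[16]=2
i=17: min(r-i=1, Z[3]=0)=0; Z[17]=0
i=18: outside box; Z[18]=0
i=19: outside box; Z[19]=0
i=20: outside box; Z[20]=0
i=21: outside box; Z[21]=0
i=22: outside box; Z[22]=0
i=23: outside box; Z[23]=4 scan→box=[23,27)
i=24: min(r-i=3, Z[1]=0)=0; Z[24]=0
i=25: min(r-i=2, Z[2]=3)=2; Z[25]=2
i=26: min(r-i=1, Z[3]=0)=0; Z[26]=0

[27, 0, 3, 0, 1, 0, 2, 0, 0, 0, 0, 0, 1, 0, 4, 0, 2, 0, 0, 0, 0, 0, 0, 4, 0, 2, 0]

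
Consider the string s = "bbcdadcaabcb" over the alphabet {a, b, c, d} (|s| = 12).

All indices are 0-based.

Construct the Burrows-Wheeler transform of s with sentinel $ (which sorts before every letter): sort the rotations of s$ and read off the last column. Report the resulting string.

bcadc$abdbbca

rank  rotation       last
    0  $bbcdadcaabcb  b
    1  aabcb$bbcdadc  c
    2  abcb$bbcdadca  a
    3  adcaabcb$bbcd  d
    4  b$bbcdadcaabc  c
    5  bbcdadcaabcb$  $
    6  bcb$bbcdadcaa  a
    7  bcdadcaabcb$b  b
    8  caabcb$bbcdad  d
    9  cb$bbcdadcaab  b
   10  cdadcaabcb$bb  b
   11  dadcaabcb$bbc  c
   12  dcaabcb$bbcda  a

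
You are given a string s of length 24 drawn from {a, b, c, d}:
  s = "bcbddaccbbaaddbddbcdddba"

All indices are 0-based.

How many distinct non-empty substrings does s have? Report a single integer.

rank→(start, suffix):
  0 → (23, 'a')
  1 → (10, 'aaddbddbcdddba')
  2 → (5, 'accbbaaddbddbcdddba')
  3 → (11, 'addbddbcdddba')
  4 → (22, 'ba')
  5 → (9, 'baaddbddbcdddba')
  6 → (8, 'bbaaddbddbcdddba')
  7 → (0, 'bcbddaccbbaaddbddbcdddba')
  8 → (17, 'bcdddba')
  9 → (2, 'bddaccbbaaddbddbcdddba')
  10 → (14, 'bddbcdddba')
  11 → (7, 'cbbaaddbddbcdddba')
  12 → (1, 'cbddaccbbaaddbddbcdddba')
  13 → (6, 'ccbbaaddbddbcdddba')
  14 → (18, 'cdddba')
  15 → (4, 'daccbbaaddbddbcdddba')
  16 → (21, 'dba')
  17 → (16, 'dbcdddba')
  18 → (13, 'dbddbcdddba')
  19 → (3, 'ddaccbbaaddbddbcdddba')
  20 → (20, 'ddba')
  21 → (15, 'ddbcdddba')
  22 → (12, 'ddbddbcdddba')
  23 → (19, 'dddba')

SA = [23, 10, 5, 11, 22, 9, 8, 0, 17, 2, 14, 7, 1, 6, 18, 4, 21, 16, 13, 3, 20, 15, 12, 19]
[i] adj suffixes → lcp
  [1] 23/10 → 1 ('a')
  [2] 10/5 → 1 ('a')
  [3] 5/11 → 1 ('a')
  [4] 11/22 → 0 ('')
  [5] 22/9 → 2 ('ba')
  [6] 9/8 → 1 ('b')
  [7] 8/0 → 1 ('b')
  [8] 0/17 → 2 ('bc')
  [9] 17/2 → 1 ('b')
  [10] 2/14 → 3 ('bdd')
  [11] 14/7 → 0 ('')
  [12] 7/1 → 2 ('cb')
  [13] 1/6 → 1 ('c')
  [14] 6/18 → 1 ('c')
  [15] 18/4 → 0 ('')
  [16] 4/21 → 1 ('d')
  [17] 21/16 → 2 ('db')
  [18] 16/13 → 2 ('db')
  [19] 13/3 → 1 ('d')
  [20] 3/20 → 2 ('dd')
  [21] 20/15 → 3 ('ddb')
  [22] 15/12 → 3 ('ddb')
  [23] 12/19 → 2 ('dd')

n(n+1)/2 = 24·25/2 = 300
Σ LCP = 0 + 1 + 1 + 1 + 0 + 2 + 1 + 1 + 2 + 1 + 3 + 0 + 2 + 1 + 1 + 0 + 1 + 2 + 2 + 1 + 2 + 3 + 3 + 2 = 33
distinct = 300 − 33 = 267

267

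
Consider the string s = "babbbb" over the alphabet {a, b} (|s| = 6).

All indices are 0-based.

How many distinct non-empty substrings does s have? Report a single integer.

rank | idx | suffix
   0 |   1 | abbbb
   1 |   5 | b
   2 |   0 | babbbb
   3 |   4 | bb
   4 |   3 | bbb
   5 |   2 | bbbb

SA = [1, 5, 0, 4, 3, 2]
[i] adj suffixes → lcp
  [1] 1/5 → 0 ('')
  [2] 5/0 → 1 ('b')
  [3] 0/4 → 1 ('b')
  [4] 4/3 → 2 ('bb')
  [5] 3/2 → 3 ('bbb')

n(n+1)/2 = 6·7/2 = 21
Σ LCP = 0 + 0 + 1 + 1 + 2 + 3 = 7
distinct = 21 − 7 = 14

14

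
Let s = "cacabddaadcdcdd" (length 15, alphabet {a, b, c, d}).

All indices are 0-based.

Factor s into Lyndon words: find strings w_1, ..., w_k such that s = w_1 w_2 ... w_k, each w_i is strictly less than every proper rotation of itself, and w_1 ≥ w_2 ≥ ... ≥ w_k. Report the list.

emit factor 1: 'c' (i=0, period=1)
emit factor 2: 'ac' (i=1, period=2)
emit factor 3: 'abdd' (i=3, period=4)
emit factor 4: 'aadcdcdd' (i=7, period=8)

["c", "ac", "abdd", "aadcdcdd"]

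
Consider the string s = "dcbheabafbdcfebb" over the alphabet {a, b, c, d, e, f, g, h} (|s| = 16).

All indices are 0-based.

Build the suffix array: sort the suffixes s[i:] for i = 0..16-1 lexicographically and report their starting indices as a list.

rank | idx | suffix
   0 |   5 | abafbdcfebb
   1 |   7 | afbdcfebb
   2 |  15 | b
   3 |   6 | bafbdcfebb
   4 |  14 | bb
   5 |   9 | bdcfebb
   6 |   2 | bheabafbdcfebb
   7 |   1 | cbheabafbdcfebb
   8 |  11 | cfebb
   9 |   0 | dcbheabafbdcfebb
  10 |  10 | dcfebb
  11 |   4 | eabafbdcfebb
  12 |  13 | ebb
  13 |   8 | fbdcfebb
  14 |  12 | febb
  15 |   3 | heabafbdcfebb

[5, 7, 15, 6, 14, 9, 2, 1, 11, 0, 10, 4, 13, 8, 12, 3]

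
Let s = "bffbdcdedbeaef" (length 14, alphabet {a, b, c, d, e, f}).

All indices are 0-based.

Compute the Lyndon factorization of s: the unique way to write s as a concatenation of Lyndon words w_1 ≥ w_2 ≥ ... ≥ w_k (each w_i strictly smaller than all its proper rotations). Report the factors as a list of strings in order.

emit factor 1: 'bff' (i=0, period=3)
emit factor 2: 'bdcdedbe' (i=3, period=8)
emit factor 3: 'aef' (i=11, period=3)

["bff", "bdcdedbe", "aef"]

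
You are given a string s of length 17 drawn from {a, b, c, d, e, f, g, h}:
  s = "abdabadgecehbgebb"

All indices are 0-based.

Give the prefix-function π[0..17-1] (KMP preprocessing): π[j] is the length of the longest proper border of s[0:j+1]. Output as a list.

[0, 0, 0, 1, 2, 1, 0, 0, 0, 0, 0, 0, 0, 0, 0, 0, 0]

π[0] = 0
j=1 s[j]='b': π[1]=0 (border '')
j=2 s[j]='d': π[2]=0 (border '')
j=3 s[j]='a': π[3]=1 (border 'a')
j=4 s[j]='b': π[4]=2 (border 'ab')
j=5 s[j]='a': k: 2→0; π[5]=1 (border 'a')
j=6 s[j]='d': k: 1→0; π[6]=0 (border '')
j=7 s[j]='g': π[7]=0 (border '')
j=8 s[j]='e': π[8]=0 (border '')
j=9 s[j]='c': π[9]=0 (border '')
j=10 s[j]='e': π[10]=0 (border '')
j=11 s[j]='h': π[11]=0 (border '')
j=12 s[j]='b': π[12]=0 (border '')
j=13 s[j]='g': π[13]=0 (border '')
j=14 s[j]='e': π[14]=0 (border '')
j=15 s[j]='b': π[15]=0 (border '')
j=16 s[j]='b': π[16]=0 (border '')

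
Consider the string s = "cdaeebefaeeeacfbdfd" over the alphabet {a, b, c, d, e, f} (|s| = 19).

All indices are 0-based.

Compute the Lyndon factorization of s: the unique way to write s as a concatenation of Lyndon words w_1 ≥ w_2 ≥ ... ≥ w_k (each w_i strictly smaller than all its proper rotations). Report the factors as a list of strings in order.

emit factor 1: 'cd' (i=0, period=2)
emit factor 2: 'aeebefaeee' (i=2, period=10)
emit factor 3: 'acfbdfd' (i=12, period=7)

["cd", "aeebefaeee", "acfbdfd"]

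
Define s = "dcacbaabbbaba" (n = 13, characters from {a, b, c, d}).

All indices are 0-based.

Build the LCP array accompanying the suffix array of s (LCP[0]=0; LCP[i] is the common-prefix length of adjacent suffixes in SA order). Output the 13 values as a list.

[0, 1, 1, 2, 1, 0, 2, 2, 1, 2, 0, 1, 0]

rank | idx | suffix
   0 |  12 | a
   1 |   5 | aabbbaba
   2 |  10 | aba
   3 |   6 | abbbaba
   4 |   2 | acbaabbbaba
   5 |  11 | ba
   6 |   4 | baabbbaba
   7 |   9 | baba
   8 |   8 | bbaba
   9 |   7 | bbbaba
  10 |   1 | cacbaabbbaba
  11 |   3 | cbaabbbaba
  12 |   0 | dcacbaabbbaba

SA = [12, 5, 10, 6, 2, 11, 4, 9, 8, 7, 1, 3, 0]
i: (SA[i-1],SA[i]) lcp shared
  1: (12,5) 1 'a'
  2: (5,10) 1 'a'
  3: (10,6) 2 'ab'
  4: (6,2) 1 'a'
  5: (2,11) 0 ''
  6: (11,4) 2 'ba'
  7: (4,9) 2 'ba'
  8: (9,8) 1 'b'
  9: (8,7) 2 'bb'
  10: (7,1) 0 ''
  11: (1,3) 1 'c'
  12: (3,0) 0 ''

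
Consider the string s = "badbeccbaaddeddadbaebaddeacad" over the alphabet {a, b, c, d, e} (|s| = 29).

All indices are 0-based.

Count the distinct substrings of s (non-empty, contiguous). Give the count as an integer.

395

rank→(start, suffix):
  0 → (8, 'aaddeddadbaebaddeacad')
  1 → (25, 'acad')
  2 → (27, 'ad')
  3 → (15, 'adbaebaddeacad')
  4 → (1, 'adbeccbaaddeddadbaebaddeacad')
  5 → (21, 'addeacad')
  6 → (9, 'addeddadbaebaddeacad')
  7 → (18, 'aebaddeacad')
  8 → (7, 'baaddeddadbaebaddeacad')
  9 → (0, 'badbeccbaaddeddadbaebaddeacad')
  10 → (20, 'baddeacad')
  11 → (17, 'baebaddeacad')
  12 → (3, 'beccbaaddeddadbaebaddeacad')
  13 → (26, 'cad')
  14 → (6, 'cbaaddeddadbaebaddeacad')
  15 → (5, 'ccbaaddeddadbaebaddeacad')
  16 → (28, 'd')
  17 → (14, 'dadbaebaddeacad')
  18 → (16, 'dbaebaddeacad')
  19 → (2, 'dbeccbaaddeddadbaebaddeacad')
  20 → (13, 'ddadbaebaddeacad')
  21 → (22, 'ddeacad')
  22 → (10, 'ddeddadbaebaddeacad')
  23 → (23, 'deacad')
  24 → (11, 'deddadbaebaddeacad')
  25 → (24, 'eacad')
  26 → (19, 'ebaddeacad')
  27 → (4, 'eccbaaddeddadbaebaddeacad')
  28 → (12, 'eddadbaebaddeacad')

SA = [8, 25, 27, 15, 1, 21, 9, 18, 7, 0, 20, 17, 3, 26, 6, 5, 28, 14, 16, 2, 13, 22, 10, 23, 11, 24, 19, 4, 12]
i: (SA[i-1],SA[i]) lcp shared
  1: (8,25) 1 'a'
  2: (25,27) 1 'a'
  3: (27,15) 2 'ad'
  4: (15,1) 3 'adb'
  5: (1,21) 2 'ad'
  6: (21,9) 4 'adde'
  7: (9,18) 1 'a'
  8: (18,7) 0 ''
  9: (7,0) 2 'ba'
  10: (0,20) 3 'bad'
  11: (20,17) 2 'ba'
  12: (17,3) 1 'b'
  13: (3,26) 0 ''
  14: (26,6) 1 'c'
  15: (6,5) 1 'c'
  16: (5,28) 0 ''
  17: (28,14) 1 'd'
  18: (14,16) 1 'd'
  19: (16,2) 2 'db'
  20: (2,13) 1 'd'
  21: (13,22) 2 'dd'
  22: (22,10) 3 'dde'
  23: (10,23) 1 'd'
  24: (23,11) 2 'de'
  25: (11,24) 0 ''
  26: (24,19) 1 'e'
  27: (19,4) 1 'e'
  28: (4,12) 1 'e'

n(n+1)/2 = 29·30/2 = 435
Σ LCP = 0 + 1 + 1 + 2 + 3 + 2 + 4 + 1 + 0 + 2 + 3 + 2 + 1 + 0 + 1 + 1 + 0 + 1 + 1 + 2 + 1 + 2 + 3 + 1 + 2 + 0 + 1 + 1 + 1 = 40
distinct = 435 − 40 = 395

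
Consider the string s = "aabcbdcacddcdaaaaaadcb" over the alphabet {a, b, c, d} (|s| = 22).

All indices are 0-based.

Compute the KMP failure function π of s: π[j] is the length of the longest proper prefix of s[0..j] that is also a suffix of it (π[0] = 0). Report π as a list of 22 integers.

π[0] = 0
j=1 s[j]='a': π[1]=1 (border 'a')
j=2 s[j]='b': k: 1→0; π[2]=0 (border '')
j=3 s[j]='c': π[3]=0 (border '')
j=4 s[j]='b': π[4]=0 (border '')
j=5 s[j]='d': π[5]=0 (border '')
j=6 s[j]='c': π[6]=0 (border '')
j=7 s[j]='a': π[7]=1 (border 'a')
j=8 s[j]='c': k: 1→0; π[8]=0 (border '')
j=9 s[j]='d': π[9]=0 (border '')
j=10 s[j]='d': π[10]=0 (border '')
j=11 s[j]='c': π[11]=0 (border '')
j=12 s[j]='d': π[12]=0 (border '')
j=13 s[j]='a': π[13]=1 (border 'a')
j=14 s[j]='a': π[14]=2 (border 'aa')
j=15 s[j]='a': k: 2→1; π[15]=2 (border 'aa')
j=16 s[j]='a': k: 2→1; π[16]=2 (border 'aa')
j=17 s[j]='a': k: 2→1; π[17]=2 (border 'aa')
j=18 s[j]='a': k: 2→1; π[18]=2 (border 'aa')
j=19 s[j]='d': k: 2→1→0; π[19]=0 (border '')
j=20 s[j]='c': π[20]=0 (border '')
j=21 s[j]='b': π[21]=0 (border '')

[0, 1, 0, 0, 0, 0, 0, 1, 0, 0, 0, 0, 0, 1, 2, 2, 2, 2, 2, 0, 0, 0]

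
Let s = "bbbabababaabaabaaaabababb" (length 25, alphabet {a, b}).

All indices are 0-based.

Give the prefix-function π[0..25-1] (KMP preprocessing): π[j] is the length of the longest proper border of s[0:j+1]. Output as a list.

π[0] = 0
j=1 s[j]='b': π[1]=1 (border 'b')
j=2 s[j]='b': π[2]=2 (border 'bb')
j=3 s[j]='a': k: 2→1→0; π[3]=0 (border '')
j=4 s[j]='b': π[4]=1 (border 'b')
j=5 s[j]='a': k: 1→0; π[5]=0 (border '')
j=6 s[j]='b': π[6]=1 (border 'b')
j=7 s[j]='a': k: 1→0; π[7]=0 (border '')
j=8 s[j]='b': π[8]=1 (border 'b')
j=9 s[j]='a': k: 1→0; π[9]=0 (border '')
j=10 s[j]='a': π[10]=0 (border '')
j=11 s[j]='b': π[11]=1 (border 'b')
j=12 s[j]='a': k: 1→0; π[12]=0 (border '')
j=13 s[j]='a': π[13]=0 (border '')
j=14 s[j]='b': π[14]=1 (border 'b')
j=15 s[j]='a': k: 1→0; π[15]=0 (border '')
j=16 s[j]='a': π[16]=0 (border '')
j=17 s[j]='a': π[17]=0 (border '')
j=18 s[j]='a': π[18]=0 (border '')
j=19 s[j]='b': π[19]=1 (border 'b')
j=20 s[j]='a': k: 1→0; π[20]=0 (border '')
j=21 s[j]='b': π[21]=1 (border 'b')
j=22 s[j]='a': k: 1→0; π[22]=0 (border '')
j=23 s[j]='b': π[23]=1 (border 'b')
j=24 s[j]='b': π[24]=2 (border 'bb')

[0, 1, 2, 0, 1, 0, 1, 0, 1, 0, 0, 1, 0, 0, 1, 0, 0, 0, 0, 1, 0, 1, 0, 1, 2]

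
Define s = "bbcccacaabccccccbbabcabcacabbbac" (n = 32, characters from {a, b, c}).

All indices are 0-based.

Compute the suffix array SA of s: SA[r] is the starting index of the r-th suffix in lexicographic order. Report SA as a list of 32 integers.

sorted suffixes:
  #0 SA[0]=7  'aabccccccbbabcabcacabbbac'
  #1 SA[1]=26  'abbbac'
  #2 SA[2]=18  'abcabcacabbbac'
  #3 SA[3]=21  'abcacabbbac'
  #4 SA[4]=8  'abccccccbbabcabcacabbbac'
  #5 SA[5]=30  'ac'
  #6 SA[6]=5  'acaabccccccbbabcabcacabbbac'
  #7 SA[7]=24  'acabbbac'
  #8 SA[8]=17  'babcabcacabbbac'
  #9 SA[9]=29  'bac'
  #10 SA[10]=16  'bbabcabcacabbbac'
  #11 SA[11]=28  'bbac'
  #12 SA[12]=27  'bbbac'
  #13 SA[13]=0  'bbcccacaabccccccbbabcabcacabbbac'
  #14 SA[14]=19  'bcabcacabbbac'
  #15 SA[15]=22  'bcacabbbac'
  #16 SA[16]=1  'bcccacaabccccccbbabcabcacabbbac'
  #17 SA[17]=9  'bccccccbbabcabcacabbbac'
  #18 SA[18]=31  'c'
  #19 SA[19]=6  'caabccccccbbabcabcacabbbac'
  #20 SA[20]=25  'cabbbac'
  #21 SA[21]=20  'cabcacabbbac'
  #22 SA[22]=4  'cacaabccccccbbabcabcacabbbac'
  #23 SA[23]=23  'cacabbbac'
  #24 SA[24]=15  'cbbabcabcacabbbac'
  #25 SA[25]=3  'ccacaabccccccbbabcabcacabbbac'
  #26 SA[26]=14  'ccbbabcabcacabbbac'
  #27 SA[27]=2  'cccacaabccccccbbabcabcacabbbac'
  #28 SA[28]=13  'cccbbabcabcacabbbac'
  #29 SA[29]=12  'ccccbbabcabcacabbbac'
  #30 SA[30]=11  'cccccbbabcabcacabbbac'
  #31 SA[31]=10  'ccccccbbabcabcacabbbac'

[7, 26, 18, 21, 8, 30, 5, 24, 17, 29, 16, 28, 27, 0, 19, 22, 1, 9, 31, 6, 25, 20, 4, 23, 15, 3, 14, 2, 13, 12, 11, 10]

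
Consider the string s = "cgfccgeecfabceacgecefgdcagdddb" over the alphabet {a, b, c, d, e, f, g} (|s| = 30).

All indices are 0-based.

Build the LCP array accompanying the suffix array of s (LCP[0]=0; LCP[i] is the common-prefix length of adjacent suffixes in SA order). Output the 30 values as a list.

rank→(start, suffix):
  0 → (10, 'abceacgecefgdcagdddb')
  1 → (14, 'acgecefgdcagdddb')
  2 → (24, 'agdddb')
  3 → (29, 'b')
  4 → (11, 'bceacgecefgdcagdddb')
  5 → (23, 'cagdddb')
  6 → (3, 'ccgeecfabceacgecefgdcagdddb')
  7 → (12, 'ceacgecefgdcagdddb')
  8 → (18, 'cefgdcagdddb')
  9 → (8, 'cfabceacgecefgdcagdddb')
  10 → (15, 'cgecefgdcagdddb')
  11 → (4, 'cgeecfabceacgecefgdcagdddb')
  12 → (0, 'cgfccgeecfabceacgecefgdcagdddb')
  13 → (28, 'db')
  14 → (22, 'dcagdddb')
  15 → (27, 'ddb')
  16 → (26, 'dddb')
  17 → (13, 'eacgecefgdcagdddb')
  18 → (17, 'ecefgdcagdddb')
  19 → (7, 'ecfabceacgecefgdcagdddb')
  20 → (6, 'eecfabceacgecefgdcagdddb')
  21 → (19, 'efgdcagdddb')
  22 → (9, 'fabceacgecefgdcagdddb')
  23 → (2, 'fccgeecfabceacgecefgdcagdddb')
  24 → (20, 'fgdcagdddb')
  25 → (21, 'gdcagdddb')
  26 → (25, 'gdddb')
  27 → (16, 'gecefgdcagdddb')
  28 → (5, 'geecfabceacgecefgdcagdddb')
  29 → (1, 'gfccgeecfabceacgecefgdcagdddb')

SA = [10, 14, 24, 29, 11, 23, 3, 12, 18, 8, 15, 4, 0, 28, 22, 27, 26, 13, 17, 7, 6, 19, 9, 2, 20, 21, 25, 16, 5, 1]
rank  pair      lcp
   1  s[10:],s[14:]  1  'a'
   2  s[14:],s[24:]  1  'a'
   3  s[24:],s[29:]  0  ''
   4  s[29:],s[11:]  1  'b'
   5  s[11:],s[23:]  0  ''
   6  s[23:],s[3:]  1  'c'
   7  s[3:],s[12:]  1  'c'
   8  s[12:],s[18:]  2  'ce'
   9  s[18:],s[8:]  1  'c'
  10  s[8:],s[15:]  1  'c'
  11  s[15:],s[4:]  3  'cge'
  12  s[4:],s[0:]  2  'cg'
  13  s[0:],s[28:]  0  ''
  14  s[28:],s[22:]  1  'd'
  15  s[22:],s[27:]  1  'd'
  16  s[27:],s[26:]  2  'dd'
  17  s[26:],s[13:]  0  ''
  18  s[13:],s[17:]  1  'e'
  19  s[17:],s[7:]  2  'ec'
  20  s[7:],s[6:]  1  'e'
  21  s[6:],s[19:]  1  'e'
  22  s[19:],s[9:]  0  ''
  23  s[9:],s[2:]  1  'f'
  24  s[2:],s[20:]  1  'f'
  25  s[20:],s[21:]  0  ''
  26  s[21:],s[25:]  2  'gd'
  27  s[25:],s[16:]  1  'g'
  28  s[16:],s[5:]  2  'ge'
  29  s[5:],s[1:]  1  'g'

[0, 1, 1, 0, 1, 0, 1, 1, 2, 1, 1, 3, 2, 0, 1, 1, 2, 0, 1, 2, 1, 1, 0, 1, 1, 0, 2, 1, 2, 1]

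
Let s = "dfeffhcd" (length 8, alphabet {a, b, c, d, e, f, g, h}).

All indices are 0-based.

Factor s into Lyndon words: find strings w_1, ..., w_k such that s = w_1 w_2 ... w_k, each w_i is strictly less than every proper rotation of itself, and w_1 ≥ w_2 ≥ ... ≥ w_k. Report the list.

emit factor 1: 'dfeffh' (i=0, period=6)
emit factor 2: 'cd' (i=6, period=2)

["dfeffh", "cd"]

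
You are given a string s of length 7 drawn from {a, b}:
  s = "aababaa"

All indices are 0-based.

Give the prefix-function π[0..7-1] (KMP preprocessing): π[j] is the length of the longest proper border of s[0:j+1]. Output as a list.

[0, 1, 0, 1, 0, 1, 2]

π[0] = 0
j=1 s[j]='a': π[1]=1 (border 'a')
j=2 s[j]='b': k: 1→0; π[2]=0 (border '')
j=3 s[j]='a': π[3]=1 (border 'a')
j=4 s[j]='b': k: 1→0; π[4]=0 (border '')
j=5 s[j]='a': π[5]=1 (border 'a')
j=6 s[j]='a': π[6]=2 (border 'aa')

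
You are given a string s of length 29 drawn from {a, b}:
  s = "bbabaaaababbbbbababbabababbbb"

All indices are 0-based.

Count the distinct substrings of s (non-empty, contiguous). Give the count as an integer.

339

sorted suffixes:
  #0 SA[0]=4  'aaaababbbbbababbabababbbb'
  #1 SA[1]=5  'aaababbbbbababbabababbbb'
  #2 SA[2]=6  'aababbbbbababbabababbbb'
  #3 SA[3]=2  'abaaaababbbbbababbabababbbb'
  #4 SA[4]=20  'abababbbb'
  #5 SA[5]=15  'ababbabababbbb'
  #6 SA[6]=22  'ababbbb'
  #7 SA[7]=7  'ababbbbbababbabababbbb'
  #8 SA[8]=17  'abbabababbbb'
  #9 SA[9]=24  'abbbb'
  #10 SA[10]=9  'abbbbbababbabababbbb'
  #11 SA[11]=28  'b'
  #12 SA[12]=3  'baaaababbbbbababbabababbbb'
  #13 SA[13]=1  'babaaaababbbbbababbabababbbb'
  #14 SA[14]=19  'babababbbb'
  #15 SA[15]=14  'bababbabababbbb'
  #16 SA[16]=21  'bababbbb'
  #17 SA[17]=16  'babbabababbbb'
  #18 SA[18]=23  'babbbb'
  #19 SA[19]=8  'babbbbbababbabababbbb'
  #20 SA[20]=27  'bb'
  #21 SA[21]=0  'bbabaaaababbbbbababbabababbbb'
  #22 SA[22]=18  'bbabababbbb'
  #23 SA[23]=13  'bbababbabababbbb'
  #24 SA[24]=26  'bbb'
  #25 SA[25]=12  'bbbababbabababbbb'
  #26 SA[26]=25  'bbbb'
  #27 SA[27]=11  'bbbbababbabababbbb'
  #28 SA[28]=10  'bbbbbababbabababbbb'

SA = [4, 5, 6, 2, 20, 15, 22, 7, 17, 24, 9, 28, 3, 1, 19, 14, 21, 16, 23, 8, 27, 0, 18, 13, 26, 12, 25, 11, 10]
[i] adj suffixes → lcp
  [1] 4/5 → 3 ('aaa')
  [2] 5/6 → 2 ('aa')
  [3] 6/2 → 1 ('a')
  [4] 2/20 → 3 ('aba')
  [5] 20/15 → 4 ('abab')
  [6] 15/22 → 5 ('ababb')
  [7] 22/7 → 7 ('ababbbb')
  [8] 7/17 → 2 ('ab')
  [9] 17/24 → 3 ('abb')
  [10] 24/9 → 5 ('abbbb')
  [11] 9/28 → 0 ('')
  [12] 28/3 → 1 ('b')
  [13] 3/1 → 2 ('ba')
  [14] 1/19 → 4 ('baba')
  [15] 19/14 → 5 ('babab')
  [16] 14/21 → 6 ('bababb')
  [17] 21/16 → 3 ('bab')
  [18] 16/23 → 4 ('babb')
  [19] 23/8 → 6 ('babbbb')
  [20] 8/27 → 1 ('b')
  [21] 27/0 → 2 ('bb')
  [22] 0/18 → 5 ('bbaba')
  [23] 18/13 → 6 ('bbabab')
  [24] 13/26 → 2 ('bb')
  [25] 26/12 → 3 ('bbb')
  [26] 12/25 → 3 ('bbb')
  [27] 25/11 → 4 ('bbbb')
  [28] 11/10 → 4 ('bbbb')

n(n+1)/2 = 29·30/2 = 435
Σ LCP = 0 + 3 + 2 + 1 + 3 + 4 + 5 + 7 + 2 + 3 + 5 + 0 + 1 + 2 + 4 + 5 + 6 + 3 + 4 + 6 + 1 + 2 + 5 + 6 + 2 + 3 + 3 + 4 + 4 = 96
distinct = 435 − 96 = 339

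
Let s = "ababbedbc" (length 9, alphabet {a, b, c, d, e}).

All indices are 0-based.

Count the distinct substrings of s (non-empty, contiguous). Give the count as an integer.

40

sorted suffixes:
  #0 SA[0]=0  'ababbedbc'
  #1 SA[1]=2  'abbedbc'
  #2 SA[2]=1  'babbedbc'
  #3 SA[3]=3  'bbedbc'
  #4 SA[4]=7  'bc'
  #5 SA[5]=4  'bedbc'
  #6 SA[6]=8  'c'
  #7 SA[7]=6  'dbc'
  #8 SA[8]=5  'edbc'

SA = [0, 2, 1, 3, 7, 4, 8, 6, 5]
[i] adj suffixes → lcp
  [1] 0/2 → 2 ('ab')
  [2] 2/1 → 0 ('')
  [3] 1/3 → 1 ('b')
  [4] 3/7 → 1 ('b')
  [5] 7/4 → 1 ('b')
  [6] 4/8 → 0 ('')
  [7] 8/6 → 0 ('')
  [8] 6/5 → 0 ('')

n(n+1)/2 = 9·10/2 = 45
Σ LCP = 0 + 2 + 0 + 1 + 1 + 1 + 0 + 0 + 0 = 5
distinct = 45 − 5 = 40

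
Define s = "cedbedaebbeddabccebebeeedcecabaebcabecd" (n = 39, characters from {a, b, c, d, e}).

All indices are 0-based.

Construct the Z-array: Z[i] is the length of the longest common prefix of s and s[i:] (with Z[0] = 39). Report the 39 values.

Z[0]=39
i=1: i≥r, start 0; Z[1]=0
i=2: i≥r, start 0; Z[2]=0
i=3: i≥r, start 0; Z[3]=0
i=4: i≥r, start 0; Z[4]=0
i=5: i≥r, start 0; Z[5]=0
i=6: i≥r, start 0; Z[6]=0
i=7: i≥r, start 0; Z[7]=0
i=8: i≥r, start 0; Z[8]=0
i=9: i≥r, start 0; Z[9]=0
i=10: i≥r, start 0; Z[10]=0
i=11: i≥r, start 0; Z[11]=0
i=12: i≥r, start 0; Z[12]=0
i=13: i≥r, start 0; Z[13]=0
i=14: i≥r, start 0; Z[14]=0
i=15: i≥r, start 0; Z[15]=1 grow→box=[15,16)
i=16: i≥r, start 0; Z[16]=2 grow→box=[16,18)
i=17: min(r-i=1, Z[1]=0)=0; Z[17]=0
i=18: i≥r, start 0; Z[18]=0
i=19: i≥r, start 0; Z[19]=0
i=20: i≥r, start 0; Z[20]=0
i=21: i≥r, start 0; Z[21]=0
i=22: i≥r, start 0; Z[22]=0
i=23: i≥r, start 0; Z[23]=0
i=24: i≥r, start 0; Z[24]=0
i=25: i≥r, start 0; Z[25]=2 grow→box=[25,27)
i=26: min(r-i=1, Z[1]=0)=0; Z[26]=0
i=27: i≥r, start 0; Z[27]=1 grow→box=[27,28)
i=28: i≥r, start 0; Z[28]=0
i=29: i≥r, start 0; Z[29]=0
i=30: i≥r, start 0; Z[30]=0
i=31: i≥r, start 0; Z[31]=0
i=32: i≥r, start 0; Z[32]=0
i=33: i≥r, start 0; Z[33]=1 grow→box=[33,34)
i=34: i≥r, start 0; Z[34]=0
i=35: i≥r, start 0; Z[35]=0
i=36: i≥r, start 0; Z[36]=0
i=37: i≥r, start 0; Z[37]=1 grow→box=[37,38)
i=38: i≥r, start 0; Z[38]=0

[39, 0, 0, 0, 0, 0, 0, 0, 0, 0, 0, 0, 0, 0, 0, 1, 2, 0, 0, 0, 0, 0, 0, 0, 0, 2, 0, 1, 0, 0, 0, 0, 0, 1, 0, 0, 0, 1, 0]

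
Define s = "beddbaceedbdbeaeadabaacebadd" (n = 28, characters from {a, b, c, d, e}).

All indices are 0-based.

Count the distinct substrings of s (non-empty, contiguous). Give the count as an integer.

rank→(start, suffix):
  0 → (20, 'aacebadd')
  1 → (18, 'abaacebadd')
  2 → (21, 'acebadd')
  3 → (5, 'aceedbdbeaeadabaacebadd')
  4 → (16, 'adabaacebadd')
  5 → (25, 'add')
  6 → (14, 'aeadabaacebadd')
  7 → (19, 'baacebadd')
  8 → (4, 'baceedbdbeaeadabaacebadd')
  9 → (24, 'badd')
  10 → (10, 'bdbeaeadabaacebadd')
  11 → (12, 'beaeadabaacebadd')
  12 → (0, 'beddbaceedbdbeaeadabaacebadd')
  13 → (22, 'cebadd')
  14 → (6, 'ceedbdbeaeadabaacebadd')
  15 → (27, 'd')
  16 → (17, 'dabaacebadd')
  17 → (3, 'dbaceedbdbeaeadabaacebadd')
  18 → (9, 'dbdbeaeadabaacebadd')
  19 → (11, 'dbeaeadabaacebadd')
  20 → (26, 'dd')
  21 → (2, 'ddbaceedbdbeaeadabaacebadd')
  22 → (15, 'eadabaacebadd')
  23 → (13, 'eaeadabaacebadd')
  24 → (23, 'ebadd')
  25 → (8, 'edbdbeaeadabaacebadd')
  26 → (1, 'eddbaceedbdbeaeadabaacebadd')
  27 → (7, 'eedbdbeaeadabaacebadd')

SA = [20, 18, 21, 5, 16, 25, 14, 19, 4, 24, 10, 12, 0, 22, 6, 27, 17, 3, 9, 11, 26, 2, 15, 13, 23, 8, 1, 7]
rank  pair      lcp
   1  s[20:],s[18:]  1  'a'
   2  s[18:],s[21:]  1  'a'
   3  s[21:],s[5:]  3  'ace'
   4  s[5:],s[16:]  1  'a'
   5  s[16:],s[25:]  2  'ad'
   6  s[25:],s[14:]  1  'a'
   7  s[14:],s[19:]  0  ''
   8  s[19:],s[4:]  2  'ba'
   9  s[4:],s[24:]  2  'ba'
  10  s[24:],s[10:]  1  'b'
  11  s[10:],s[12:]  1  'b'
  12  s[12:],s[0:]  2  'be'
  13  s[0:],s[22:]  0  ''
  14  s[22:],s[6:]  2  'ce'
  15  s[6:],s[27:]  0  ''
  16  s[27:],s[17:]  1  'd'
  17  s[17:],s[3:]  1  'd'
  18  s[3:],s[9:]  2  'db'
  19  s[9:],s[11:]  2  'db'
  20  s[11:],s[26:]  1  'd'
  21  s[26:],s[2:]  2  'dd'
  22  s[2:],s[15:]  0  ''
  23  s[15:],s[13:]  2  'ea'
  24  s[13:],s[23:]  1  'e'
  25  s[23:],s[8:]  1  'e'
  26  s[8:],s[1:]  2  'ed'
  27  s[1:],s[7:]  1  'e'

n(n+1)/2 = 28·29/2 = 406
Σ LCP = 0 + 1 + 1 + 3 + 1 + 2 + 1 + 0 + 2 + 2 + 1 + 1 + 2 + 0 + 2 + 0 + 1 + 1 + 2 + 2 + 1 + 2 + 0 + 2 + 1 + 1 + 2 + 1 = 35
distinct = 406 − 35 = 371

371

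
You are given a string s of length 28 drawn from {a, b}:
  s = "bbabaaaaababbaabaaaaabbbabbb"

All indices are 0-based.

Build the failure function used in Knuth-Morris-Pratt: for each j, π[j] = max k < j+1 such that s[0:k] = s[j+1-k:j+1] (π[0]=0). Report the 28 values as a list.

π[0] = 0
j=1 s[j]='b': π[1]=1 (border 'b')
j=2 s[j]='a': k: 1→0; π[2]=0 (border '')
j=3 s[j]='b': π[3]=1 (border 'b')
j=4 s[j]='a': k: 1→0; π[4]=0 (border '')
j=5 s[j]='a': π[5]=0 (border '')
j=6 s[j]='a': π[6]=0 (border '')
j=7 s[j]='a': π[7]=0 (border '')
j=8 s[j]='a': π[8]=0 (border '')
j=9 s[j]='b': π[9]=1 (border 'b')
j=10 s[j]='a': k: 1→0; π[10]=0 (border '')
j=11 s[j]='b': π[11]=1 (border 'b')
j=12 s[j]='b': π[12]=2 (border 'bb')
j=13 s[j]='a': π[13]=3 (border 'bba')
j=14 s[j]='a': k: 3→0; π[14]=0 (border '')
j=15 s[j]='b': π[15]=1 (border 'b')
j=16 s[j]='a': k: 1→0; π[16]=0 (border '')
j=17 s[j]='a': π[17]=0 (border '')
j=18 s[j]='a': π[18]=0 (border '')
j=19 s[j]='a': π[19]=0 (border '')
j=20 s[j]='a': π[20]=0 (border '')
j=21 s[j]='b': π[21]=1 (border 'b')
j=22 s[j]='b': π[22]=2 (border 'bb')
j=23 s[j]='b': k: 2→1; π[23]=2 (border 'bb')
j=24 s[j]='a': π[24]=3 (border 'bba')
j=25 s[j]='b': π[25]=4 (border 'bbab')
j=26 s[j]='b': k: 4→1; π[26]=2 (border 'bb')
j=27 s[j]='b': k: 2→1; π[27]=2 (border 'bb')

[0, 1, 0, 1, 0, 0, 0, 0, 0, 1, 0, 1, 2, 3, 0, 1, 0, 0, 0, 0, 0, 1, 2, 2, 3, 4, 2, 2]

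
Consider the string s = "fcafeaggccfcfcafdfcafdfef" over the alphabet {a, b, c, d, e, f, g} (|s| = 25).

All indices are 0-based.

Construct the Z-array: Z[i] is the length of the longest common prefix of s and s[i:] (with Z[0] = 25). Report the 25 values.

[25, 0, 0, 1, 0, 0, 0, 0, 0, 0, 2, 0, 4, 0, 0, 1, 0, 4, 0, 0, 1, 0, 1, 0, 1]

Z[0]=25
i=1: fresh scan; Z[1]=0
i=2: fresh scan; Z[2]=0
i=3: fresh scan; Z[3]=1 scan→box=[3,4)
i=4: fresh scan; Z[4]=0
i=5: fresh scan; Z[5]=0
i=6: fresh scan; Z[6]=0
i=7: fresh scan; Z[7]=0
i=8: fresh scan; Z[8]=0
i=9: fresh scan; Z[9]=0
i=10: fresh scan; Z[10]=2 scan→box=[10,12)
i=11: min(r-i=1, Z[1]=0)=0; Z[11]=0
i=12: fresh scan; Z[12]=4 scan→box=[12,16)
i=13: min(r-i=3, Z[1]=0)=0; Z[13]=0
i=14: min(r-i=2, Z[2]=0)=0; Z[14]=0
i=15: min(r-i=1, Z[3]=1)=1; Z[15]=1
i=16: fresh scan; Z[16]=0
i=17: fresh scan; Z[17]=4 scan→box=[17,21)
i=18: min(r-i=3, Z[1]=0)=0; Z[18]=0
i=19: min(r-i=2, Z[2]=0)=0; Z[19]=0
i=20: min(r-i=1, Z[3]=1)=1; Z[20]=1
i=21: fresh scan; Z[21]=0
i=22: fresh scan; Z[22]=1 scan→box=[22,23)
i=23: fresh scan; Z[23]=0
i=24: fresh scan; Z[24]=1 scan→box=[24,25)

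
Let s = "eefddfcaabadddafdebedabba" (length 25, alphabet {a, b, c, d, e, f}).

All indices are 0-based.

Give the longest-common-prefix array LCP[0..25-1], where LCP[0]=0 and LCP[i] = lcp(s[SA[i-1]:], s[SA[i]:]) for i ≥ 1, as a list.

[0, 1, 1, 2, 1, 1, 0, 2, 1, 1, 0, 0, 2, 1, 2, 2, 1, 1, 0, 1, 1, 1, 0, 1, 2]

rank→(start, suffix):
  0 → (24, 'a')
  1 → (7, 'aabadddafdebedabba')
  2 → (8, 'abadddafdebedabba')
  3 → (21, 'abba')
  4 → (10, 'adddafdebedabba')
  5 → (14, 'afdebedabba')
  6 → (23, 'ba')
  7 → (9, 'badddafdebedabba')
  8 → (22, 'bba')
  9 → (18, 'bedabba')
  10 → (6, 'caabadddafdebedabba')
  11 → (20, 'dabba')
  12 → (13, 'dafdebedabba')
  13 → (12, 'ddafdebedabba')
  14 → (11, 'dddafdebedabba')
  15 → (3, 'ddfcaabadddafdebedabba')
  16 → (16, 'debedabba')
  17 → (4, 'dfcaabadddafdebedabba')
  18 → (17, 'ebedabba')
  19 → (19, 'edabba')
  20 → (0, 'eefddfcaabadddafdebedabba')
  21 → (1, 'efddfcaabadddafdebedabba')
  22 → (5, 'fcaabadddafdebedabba')
  23 → (2, 'fddfcaabadddafdebedabba')
  24 → (15, 'fdebedabba')

SA = [24, 7, 8, 21, 10, 14, 23, 9, 22, 18, 6, 20, 13, 12, 11, 3, 16, 4, 17, 19, 0, 1, 5, 2, 15]
i: (SA[i-1],SA[i]) lcp shared
  1: (24,7) 1 'a'
  2: (7,8) 1 'a'
  3: (8,21) 2 'ab'
  4: (21,10) 1 'a'
  5: (10,14) 1 'a'
  6: (14,23) 0 ''
  7: (23,9) 2 'ba'
  8: (9,22) 1 'b'
  9: (22,18) 1 'b'
  10: (18,6) 0 ''
  11: (6,20) 0 ''
  12: (20,13) 2 'da'
  13: (13,12) 1 'd'
  14: (12,11) 2 'dd'
  15: (11,3) 2 'dd'
  16: (3,16) 1 'd'
  17: (16,4) 1 'd'
  18: (4,17) 0 ''
  19: (17,19) 1 'e'
  20: (19,0) 1 'e'
  21: (0,1) 1 'e'
  22: (1,5) 0 ''
  23: (5,2) 1 'f'
  24: (2,15) 2 'fd'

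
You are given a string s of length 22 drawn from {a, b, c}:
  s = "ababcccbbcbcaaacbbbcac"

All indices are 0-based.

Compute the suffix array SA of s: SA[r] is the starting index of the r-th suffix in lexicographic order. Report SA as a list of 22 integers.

[12, 13, 0, 2, 20, 14, 1, 16, 17, 7, 10, 18, 8, 3, 21, 11, 19, 15, 6, 9, 5, 4]

rank | idx | suffix
   0 |  12 | aaacbbbcac
   1 |  13 | aacbbbcac
   2 |   0 | ababcccbbcbcaaacbbbcac
   3 |   2 | abcccbbcbcaaacbbbcac
   4 |  20 | ac
   5 |  14 | acbbbcac
   6 |   1 | babcccbbcbcaaacbbbcac
   7 |  16 | bbbcac
   8 |  17 | bbcac
   9 |   7 | bbcbcaaacbbbcac
  10 |  10 | bcaaacbbbcac
  11 |  18 | bcac
  12 |   8 | bcbcaaacbbbcac
  13 |   3 | bcccbbcbcaaacbbbcac
  14 |  21 | c
  15 |  11 | caaacbbbcac
  16 |  19 | cac
  17 |  15 | cbbbcac
  18 |   6 | cbbcbcaaacbbbcac
  19 |   9 | cbcaaacbbbcac
  20 |   5 | ccbbcbcaaacbbbcac
  21 |   4 | cccbbcbcaaacbbbcac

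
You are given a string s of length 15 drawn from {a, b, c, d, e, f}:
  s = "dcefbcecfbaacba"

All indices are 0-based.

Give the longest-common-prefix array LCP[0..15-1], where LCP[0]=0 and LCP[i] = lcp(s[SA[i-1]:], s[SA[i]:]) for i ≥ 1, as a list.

rank→(start, suffix):
  0 → (14, 'a')
  1 → (10, 'aacba')
  2 → (11, 'acba')
  3 → (13, 'ba')
  4 → (9, 'baacba')
  5 → (4, 'bcecfbaacba')
  6 → (12, 'cba')
  7 → (5, 'cecfbaacba')
  8 → (1, 'cefbcecfbaacba')
  9 → (7, 'cfbaacba')
  10 → (0, 'dcefbcecfbaacba')
  11 → (6, 'ecfbaacba')
  12 → (2, 'efbcecfbaacba')
  13 → (8, 'fbaacba')
  14 → (3, 'fbcecfbaacba')

SA = [14, 10, 11, 13, 9, 4, 12, 5, 1, 7, 0, 6, 2, 8, 3]
i: (SA[i-1],SA[i]) lcp shared
  1: (14,10) 1 'a'
  2: (10,11) 1 'a'
  3: (11,13) 0 ''
  4: (13,9) 2 'ba'
  5: (9,4) 1 'b'
  6: (4,12) 0 ''
  7: (12,5) 1 'c'
  8: (5,1) 2 'ce'
  9: (1,7) 1 'c'
  10: (7,0) 0 ''
  11: (0,6) 0 ''
  12: (6,2) 1 'e'
  13: (2,8) 0 ''
  14: (8,3) 2 'fb'

[0, 1, 1, 0, 2, 1, 0, 1, 2, 1, 0, 0, 1, 0, 2]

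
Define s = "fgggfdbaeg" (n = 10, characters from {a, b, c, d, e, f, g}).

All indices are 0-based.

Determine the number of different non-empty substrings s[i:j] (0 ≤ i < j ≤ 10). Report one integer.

50

sorted suffixes:
  #0 SA[0]=7  'aeg'
  #1 SA[1]=6  'baeg'
  #2 SA[2]=5  'dbaeg'
  #3 SA[3]=8  'eg'
  #4 SA[4]=4  'fdbaeg'
  #5 SA[5]=0  'fgggfdbaeg'
  #6 SA[6]=9  'g'
  #7 SA[7]=3  'gfdbaeg'
  #8 SA[8]=2  'ggfdbaeg'
  #9 SA[9]=1  'gggfdbaeg'

SA = [7, 6, 5, 8, 4, 0, 9, 3, 2, 1]
i: (SA[i-1],SA[i]) lcp shared
  1: (7,6) 0 ''
  2: (6,5) 0 ''
  3: (5,8) 0 ''
  4: (8,4) 0 ''
  5: (4,0) 1 'f'
  6: (0,9) 0 ''
  7: (9,3) 1 'g'
  8: (3,2) 1 'g'
  9: (2,1) 2 'gg'

n(n+1)/2 = 10·11/2 = 55
Σ LCP = 0 + 0 + 0 + 0 + 0 + 1 + 0 + 1 + 1 + 2 = 5
distinct = 55 − 5 = 50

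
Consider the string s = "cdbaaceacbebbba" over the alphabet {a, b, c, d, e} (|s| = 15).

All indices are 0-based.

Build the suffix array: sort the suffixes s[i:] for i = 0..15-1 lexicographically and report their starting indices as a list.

[14, 3, 7, 4, 13, 2, 12, 11, 9, 8, 0, 5, 1, 6, 10]

rank | idx | suffix
   0 |  14 | a
   1 |   3 | aaceacbebbba
   2 |   7 | acbebbba
   3 |   4 | aceacbebbba
   4 |  13 | ba
   5 |   2 | baaceacbebbba
   6 |  12 | bba
   7 |  11 | bbba
   8 |   9 | bebbba
   9 |   8 | cbebbba
  10 |   0 | cdbaaceacbebbba
  11 |   5 | ceacbebbba
  12 |   1 | dbaaceacbebbba
  13 |   6 | eacbebbba
  14 |  10 | ebbba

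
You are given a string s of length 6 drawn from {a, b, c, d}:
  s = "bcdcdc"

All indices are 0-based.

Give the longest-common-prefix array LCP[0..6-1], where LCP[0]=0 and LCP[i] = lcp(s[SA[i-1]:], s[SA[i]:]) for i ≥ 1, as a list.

rank | idx | suffix
   0 |   0 | bcdcdc
   1 |   5 | c
   2 |   3 | cdc
   3 |   1 | cdcdc
   4 |   4 | dc
   5 |   2 | dcdc

SA = [0, 5, 3, 1, 4, 2]
[i] adj suffixes → lcp
  [1] 0/5 → 0 ('')
  [2] 5/3 → 1 ('c')
  [3] 3/1 → 3 ('cdc')
  [4] 1/4 → 0 ('')
  [5] 4/2 → 2 ('dc')

[0, 0, 1, 3, 0, 2]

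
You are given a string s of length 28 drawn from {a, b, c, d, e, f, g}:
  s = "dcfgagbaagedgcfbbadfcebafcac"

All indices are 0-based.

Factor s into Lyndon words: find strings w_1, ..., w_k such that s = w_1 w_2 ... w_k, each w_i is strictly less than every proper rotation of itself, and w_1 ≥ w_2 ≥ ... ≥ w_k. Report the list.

emit factor 1: 'd' (i=0, period=1)
emit factor 2: 'cfg' (i=1, period=3)
emit factor 3: 'agb' (i=4, period=3)
emit factor 4: 'aagedgcfbbadfcebafcac' (i=7, period=21)

["d", "cfg", "agb", "aagedgcfbbadfcebafcac"]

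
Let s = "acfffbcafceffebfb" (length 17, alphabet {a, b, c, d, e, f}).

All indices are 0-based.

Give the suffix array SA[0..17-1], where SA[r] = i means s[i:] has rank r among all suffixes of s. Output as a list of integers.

sorted suffixes:
  #0 SA[0]=0  'acfffbcafceffebfb'
  #1 SA[1]=7  'afceffebfb'
  #2 SA[2]=16  'b'
  #3 SA[3]=5  'bcafceffebfb'
  #4 SA[4]=14  'bfb'
  #5 SA[5]=6  'cafceffebfb'
  #6 SA[6]=9  'ceffebfb'
  #7 SA[7]=1  'cfffbcafceffebfb'
  #8 SA[8]=13  'ebfb'
  #9 SA[9]=10  'effebfb'
  #10 SA[10]=15  'fb'
  #11 SA[11]=4  'fbcafceffebfb'
  #12 SA[12]=8  'fceffebfb'
  #13 SA[13]=12  'febfb'
  #14 SA[14]=3  'ffbcafceffebfb'
  #15 SA[15]=11  'ffebfb'
  #16 SA[16]=2  'fffbcafceffebfb'

[0, 7, 16, 5, 14, 6, 9, 1, 13, 10, 15, 4, 8, 12, 3, 11, 2]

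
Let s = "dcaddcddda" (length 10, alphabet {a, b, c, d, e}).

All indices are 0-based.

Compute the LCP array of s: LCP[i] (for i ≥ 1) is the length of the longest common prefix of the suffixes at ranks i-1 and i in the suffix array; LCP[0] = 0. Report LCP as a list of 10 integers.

[0, 1, 0, 1, 0, 1, 2, 1, 2, 2]

rank→(start, suffix):
  0 → (9, 'a')
  1 → (2, 'addcddda')
  2 → (1, 'caddcddda')
  3 → (5, 'cddda')
  4 → (8, 'da')
  5 → (0, 'dcaddcddda')
  6 → (4, 'dcddda')
  7 → (7, 'dda')
  8 → (3, 'ddcddda')
  9 → (6, 'ddda')

SA = [9, 2, 1, 5, 8, 0, 4, 7, 3, 6]
rank  pair      lcp
   1  s[9:],s[2:]  1  'a'
   2  s[2:],s[1:]  0  ''
   3  s[1:],s[5:]  1  'c'
   4  s[5:],s[8:]  0  ''
   5  s[8:],s[0:]  1  'd'
   6  s[0:],s[4:]  2  'dc'
   7  s[4:],s[7:]  1  'd'
   8  s[7:],s[3:]  2  'dd'
   9  s[3:],s[6:]  2  'dd'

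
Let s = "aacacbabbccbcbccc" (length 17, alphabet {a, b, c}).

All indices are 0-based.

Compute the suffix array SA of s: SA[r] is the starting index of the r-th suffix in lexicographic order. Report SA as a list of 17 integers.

sorted suffixes:
  #0 SA[0]=0  'aacacbabbccbcbccc'
  #1 SA[1]=6  'abbccbcbccc'
  #2 SA[2]=1  'acacbabbccbcbccc'
  #3 SA[3]=3  'acbabbccbcbccc'
  #4 SA[4]=5  'babbccbcbccc'
  #5 SA[5]=7  'bbccbcbccc'
  #6 SA[6]=11  'bcbccc'
  #7 SA[7]=8  'bccbcbccc'
  #8 SA[8]=13  'bccc'
  #9 SA[9]=16  'c'
  #10 SA[10]=2  'cacbabbccbcbccc'
  #11 SA[11]=4  'cbabbccbcbccc'
  #12 SA[12]=10  'cbcbccc'
  #13 SA[13]=12  'cbccc'
  #14 SA[14]=15  'cc'
  #15 SA[15]=9  'ccbcbccc'
  #16 SA[16]=14  'ccc'

[0, 6, 1, 3, 5, 7, 11, 8, 13, 16, 2, 4, 10, 12, 15, 9, 14]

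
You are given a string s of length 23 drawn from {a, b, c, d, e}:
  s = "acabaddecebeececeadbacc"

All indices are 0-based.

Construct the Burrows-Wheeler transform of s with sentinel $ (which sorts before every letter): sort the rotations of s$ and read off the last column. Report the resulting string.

rank  rotation                  last
    0  $acabaddecebeececeadbacc  c
    1  abaddecebeececeadbacc$ac  c
    2  acabaddecebeececeadbacc$  $
    3  acc$acabaddecebeececeadb  b
    4  adbacc$acabaddecebeecece  e
    5  addecebeececeadbacc$acab  b
    6  bacc$acabaddecebeececead  d
    7  baddecebeececeadbacc$aca  a
    8  beececeadbacc$acabaddece  e
    9  c$acabaddecebeececeadbac  c
   10  cabaddecebeececeadbacc$a  a
   11  cc$acabaddecebeececeadba  a
   12  ceadbacc$acabaddecebeece  e
   13  cebeececeadbacc$acabadde  e
   14  ceceadbacc$acabaddecebee  e
   15  dbacc$acabaddecebeececea  a
   16  ddecebeececeadbacc$acaba  a
   17  decebeececeadbacc$acabad  d
   18  eadbacc$acabaddecebeecec  c
   19  ebeececeadbacc$acabaddec  c
   20  eceadbacc$acabaddecebeec  c
   21  ecebeececeadbacc$acabadd  d
   22  ececeadbacc$acabaddecebe  e
   23  eececeadbacc$acabaddeceb  b

cc$bebdaecaaeeeaadcccdeb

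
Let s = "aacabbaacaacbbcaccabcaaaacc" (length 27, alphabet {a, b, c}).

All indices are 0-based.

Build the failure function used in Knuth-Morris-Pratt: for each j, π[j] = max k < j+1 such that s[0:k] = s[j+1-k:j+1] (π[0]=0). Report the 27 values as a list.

[0, 1, 0, 1, 0, 0, 1, 2, 3, 4, 2, 3, 0, 0, 0, 1, 0, 0, 1, 0, 0, 1, 2, 2, 2, 3, 0]

π[0] = 0
j=1 s[j]='a': π[1]=1 (border 'a')
j=2 s[j]='c': k: 1→0; π[2]=0 (border '')
j=3 s[j]='a': π[3]=1 (border 'a')
j=4 s[j]='b': k: 1→0; π[4]=0 (border '')
j=5 s[j]='b': π[5]=0 (border '')
j=6 s[j]='a': π[6]=1 (border 'a')
j=7 s[j]='a': π[7]=2 (border 'aa')
j=8 s[j]='c': π[8]=3 (border 'aac')
j=9 s[j]='a': π[9]=4 (border 'aaca')
j=10 s[j]='a': k: 4→1; π[10]=2 (border 'aa')
j=11 s[j]='c': π[11]=3 (border 'aac')
j=12 s[j]='b': k: 3→0; π[12]=0 (border '')
j=13 s[j]='b': π[13]=0 (border '')
j=14 s[j]='c': π[14]=0 (border '')
j=15 s[j]='a': π[15]=1 (border 'a')
j=16 s[j]='c': k: 1→0; π[16]=0 (border '')
j=17 s[j]='c': π[17]=0 (border '')
j=18 s[j]='a': π[18]=1 (border 'a')
j=19 s[j]='b': k: 1→0; π[19]=0 (border '')
j=20 s[j]='c': π[20]=0 (border '')
j=21 s[j]='a': π[21]=1 (border 'a')
j=22 s[j]='a': π[22]=2 (border 'aa')
j=23 s[j]='a': k: 2→1; π[23]=2 (border 'aa')
j=24 s[j]='a': k: 2→1; π[24]=2 (border 'aa')
j=25 s[j]='c': π[25]=3 (border 'aac')
j=26 s[j]='c': k: 3→0; π[26]=0 (border '')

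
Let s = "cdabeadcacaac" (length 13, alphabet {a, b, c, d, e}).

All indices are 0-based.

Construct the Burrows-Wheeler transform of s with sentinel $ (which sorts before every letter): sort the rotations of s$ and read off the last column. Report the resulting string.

rank  rotation        last
    0  $cdabeadcacaac  c
    1  aac$cdabeadcac  c
    2  abeadcacaac$cd  d
    3  ac$cdabeadcaca  a
    4  acaac$cdabeadc  c
    5  adcacaac$cdabe  e
    6  beadcacaac$cda  a
    7  c$cdabeadcacaa  a
    8  caac$cdabeadca  a
    9  cacaac$cdabead  d
   10  cdabeadcacaac$  $
   11  dabeadcacaac$c  c
   12  dcacaac$cdabea  a
   13  eadcacaac$cdab  b

ccdaceaaad$cab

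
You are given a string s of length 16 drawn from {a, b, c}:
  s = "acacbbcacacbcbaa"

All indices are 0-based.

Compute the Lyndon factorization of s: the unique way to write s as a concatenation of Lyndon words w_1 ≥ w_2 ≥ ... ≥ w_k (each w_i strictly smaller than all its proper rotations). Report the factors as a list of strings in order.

["acacbbcacacbcb", "a", "a"]

emit factor 1: 'acacbbcacacbcb' (i=0, period=14)
emit factor 2: 'a' (i=14, period=1)
emit factor 3: 'a' (i=15, period=1)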